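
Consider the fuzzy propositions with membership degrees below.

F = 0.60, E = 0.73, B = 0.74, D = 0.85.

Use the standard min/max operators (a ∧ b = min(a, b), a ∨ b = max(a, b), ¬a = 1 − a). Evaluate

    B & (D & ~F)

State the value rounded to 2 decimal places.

~F = 1 − 0.60 = 0.40
D & ~F = min(a, b) on (0.85, 0.40) = 0.40
B & (D & ~F) = min(a, b) on (0.74, 0.40) = 0.40

0.40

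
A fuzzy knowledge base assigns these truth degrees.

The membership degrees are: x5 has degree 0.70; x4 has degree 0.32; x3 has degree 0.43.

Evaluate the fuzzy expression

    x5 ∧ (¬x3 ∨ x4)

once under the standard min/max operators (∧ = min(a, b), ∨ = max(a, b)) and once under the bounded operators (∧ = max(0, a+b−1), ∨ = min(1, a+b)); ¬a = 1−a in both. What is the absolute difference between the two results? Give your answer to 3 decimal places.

0.020

Under standard min/max:
  ¬x3 = 1 − 0.43 = 0.57
  ¬x3 ∨ x4 = max(a, b) on (0.57, 0.32) = 0.57
  x5 ∧ (¬x3 ∨ x4) = min(a, b) on (0.70, 0.57) = 0.57
  → value = 0.5700
Under bounded:
  ¬x3 = 1 − 0.43 = 0.57
  ¬x3 ∨ x4 = min(1, a+b) on (0.57, 0.32) = 0.89
  x5 ∧ (¬x3 ∨ x4) = max(0, a+b−1) on (0.70, 0.89) = 0.59
  → value = 0.5900
|0.5700 − 0.5900| = 0.020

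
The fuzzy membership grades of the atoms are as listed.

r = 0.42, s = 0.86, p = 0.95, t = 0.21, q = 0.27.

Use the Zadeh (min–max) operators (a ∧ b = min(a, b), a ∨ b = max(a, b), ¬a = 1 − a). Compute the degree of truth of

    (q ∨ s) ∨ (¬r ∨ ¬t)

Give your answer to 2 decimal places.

q ∨ s = max(a, b) on (0.27, 0.86) = 0.86
¬r = 1 − 0.42 = 0.58
¬t = 1 − 0.21 = 0.79
¬r ∨ ¬t = max(a, b) on (0.58, 0.79) = 0.79
(q ∨ s) ∨ (¬r ∨ ¬t) = max(a, b) on (0.86, 0.79) = 0.86

0.86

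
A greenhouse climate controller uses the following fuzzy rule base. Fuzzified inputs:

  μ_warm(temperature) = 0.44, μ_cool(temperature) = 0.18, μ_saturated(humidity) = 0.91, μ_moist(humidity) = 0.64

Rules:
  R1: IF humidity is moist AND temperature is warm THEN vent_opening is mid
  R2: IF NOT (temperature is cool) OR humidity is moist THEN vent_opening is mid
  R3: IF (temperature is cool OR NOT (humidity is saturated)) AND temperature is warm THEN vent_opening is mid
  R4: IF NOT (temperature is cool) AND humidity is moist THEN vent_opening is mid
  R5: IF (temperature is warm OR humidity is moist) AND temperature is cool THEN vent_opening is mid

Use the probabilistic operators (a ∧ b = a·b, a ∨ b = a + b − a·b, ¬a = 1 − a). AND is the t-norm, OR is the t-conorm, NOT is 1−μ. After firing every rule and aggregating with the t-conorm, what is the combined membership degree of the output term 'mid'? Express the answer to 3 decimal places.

0.983

R1: moist=0.64, warm=0.44; AND[a·b] → w = 0.2816
R2: ¬cool=1−0.18=0.82, moist=0.64; OR[a + b − a·b] → w = 0.9352
R3: (cool=0.18 OR ¬saturated=1−0.91=0.09) = 0.2538; AND[a·b] with warm=0.44 → w = 0.1117
R4: ¬cool=1−0.18=0.82, moist=0.64; AND[a·b] → w = 0.5248
R5: (warm=0.44 OR moist=0.64) = 0.7984; AND[a·b] with cool=0.18 → w = 0.1437
Rules with consequent 'mid': {R1, R2, R3, R4, R5} → strengths 0.2816, 0.9352, 0.1117, 0.5248, 0.1437
Aggregate via t-conorm [a + b − a·b]: 0.9832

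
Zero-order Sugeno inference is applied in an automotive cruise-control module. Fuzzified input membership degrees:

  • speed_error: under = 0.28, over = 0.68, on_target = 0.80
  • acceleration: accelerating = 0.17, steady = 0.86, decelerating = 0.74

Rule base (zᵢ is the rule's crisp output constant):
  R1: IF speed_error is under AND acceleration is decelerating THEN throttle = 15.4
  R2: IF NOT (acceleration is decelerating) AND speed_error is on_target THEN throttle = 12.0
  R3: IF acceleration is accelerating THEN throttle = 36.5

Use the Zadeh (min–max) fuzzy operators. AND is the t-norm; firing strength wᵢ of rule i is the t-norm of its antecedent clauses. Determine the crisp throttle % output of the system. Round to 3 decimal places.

19.207

R1 (z=15.4): under=0.28, decelerating=0.74; AND[min(a, b)] → w = 0.28
R2 (z=12.0): ¬decelerating=1−0.74=0.26, on_target=0.80; AND[min(a, b)] → w = 0.26
R3 (z=36.5): accelerating=0.17 → w = 0.17
Weighted average = (0.28·15.4 + 0.26·12.0 + 0.17·36.5) / (0.28 + 0.26 + 0.17)
  = 13.6370 / 0.7100 = 19.207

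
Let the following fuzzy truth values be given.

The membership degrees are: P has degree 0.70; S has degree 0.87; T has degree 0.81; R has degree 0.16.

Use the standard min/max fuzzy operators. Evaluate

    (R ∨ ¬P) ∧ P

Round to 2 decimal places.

¬P = 1 − 0.70 = 0.30
R ∨ ¬P = max(a, b) on (0.16, 0.30) = 0.30
(R ∨ ¬P) ∧ P = min(a, b) on (0.30, 0.70) = 0.30

0.30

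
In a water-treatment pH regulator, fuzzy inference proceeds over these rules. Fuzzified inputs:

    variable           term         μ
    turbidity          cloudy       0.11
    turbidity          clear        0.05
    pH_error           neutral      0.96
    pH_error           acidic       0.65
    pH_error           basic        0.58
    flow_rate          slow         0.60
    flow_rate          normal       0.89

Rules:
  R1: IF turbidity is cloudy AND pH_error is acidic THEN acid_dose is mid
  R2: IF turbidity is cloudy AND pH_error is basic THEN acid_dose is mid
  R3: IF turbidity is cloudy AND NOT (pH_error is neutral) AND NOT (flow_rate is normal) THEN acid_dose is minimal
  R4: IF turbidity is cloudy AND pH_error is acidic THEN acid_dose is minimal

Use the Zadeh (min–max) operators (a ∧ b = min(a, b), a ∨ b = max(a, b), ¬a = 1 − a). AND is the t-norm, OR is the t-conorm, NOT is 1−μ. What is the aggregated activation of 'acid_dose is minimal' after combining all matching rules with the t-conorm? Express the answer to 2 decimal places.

0.11

R1: cloudy=0.11, acidic=0.65; AND[min(a, b)] → w = 0.11
R2: cloudy=0.11, basic=0.58; AND[min(a, b)] → w = 0.11
R3: cloudy=0.11, ¬neutral=1−0.96=0.04, ¬normal=1−0.89=0.11; AND[min(a, b)] → w = 0.04
R4: cloudy=0.11, acidic=0.65; AND[min(a, b)] → w = 0.11
Rules with consequent 'minimal': {R3, R4} → strengths 0.04, 0.11
Aggregate via t-conorm [max(a, b)]: 0.11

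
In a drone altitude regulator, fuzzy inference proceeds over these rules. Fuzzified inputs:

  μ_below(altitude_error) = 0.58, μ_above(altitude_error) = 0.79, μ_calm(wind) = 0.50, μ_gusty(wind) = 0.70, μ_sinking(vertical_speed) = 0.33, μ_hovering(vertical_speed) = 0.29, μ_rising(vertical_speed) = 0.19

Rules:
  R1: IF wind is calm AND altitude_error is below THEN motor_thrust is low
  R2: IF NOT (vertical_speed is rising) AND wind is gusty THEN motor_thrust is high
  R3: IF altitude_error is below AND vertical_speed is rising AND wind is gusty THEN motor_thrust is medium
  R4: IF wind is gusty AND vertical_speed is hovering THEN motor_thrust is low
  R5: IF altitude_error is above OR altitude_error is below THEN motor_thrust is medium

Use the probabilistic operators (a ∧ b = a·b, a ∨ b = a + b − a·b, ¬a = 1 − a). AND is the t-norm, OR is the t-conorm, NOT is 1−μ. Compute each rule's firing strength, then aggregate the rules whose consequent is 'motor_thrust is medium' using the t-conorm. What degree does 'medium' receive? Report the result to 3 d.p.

R1: calm=0.50, below=0.58; AND[a·b] → w = 0.2900
R2: ¬rising=1−0.19=0.81, gusty=0.70; AND[a·b] → w = 0.5670
R3: below=0.58, rising=0.19, gusty=0.70; AND[a·b] → w = 0.0771
R4: gusty=0.70, hovering=0.29; AND[a·b] → w = 0.2030
R5: above=0.79, below=0.58; OR[a + b − a·b] → w = 0.9118
Rules with consequent 'medium': {R3, R5} → strengths 0.0771, 0.9118
Aggregate via t-conorm [a + b − a·b]: 0.9186

0.919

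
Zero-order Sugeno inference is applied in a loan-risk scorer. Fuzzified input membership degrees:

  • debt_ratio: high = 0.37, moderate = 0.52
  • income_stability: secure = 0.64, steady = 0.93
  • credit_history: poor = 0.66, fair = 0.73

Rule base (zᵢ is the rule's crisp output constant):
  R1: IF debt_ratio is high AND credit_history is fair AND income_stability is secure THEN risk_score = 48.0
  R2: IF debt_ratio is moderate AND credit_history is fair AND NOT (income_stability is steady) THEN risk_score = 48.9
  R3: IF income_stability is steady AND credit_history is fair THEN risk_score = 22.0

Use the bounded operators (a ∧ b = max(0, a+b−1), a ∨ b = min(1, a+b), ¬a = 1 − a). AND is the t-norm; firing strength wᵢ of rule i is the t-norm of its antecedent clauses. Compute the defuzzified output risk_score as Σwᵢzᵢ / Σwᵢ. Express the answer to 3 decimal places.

R1 (z=48.0): high=0.37, fair=0.73, secure=0.64; AND[max(0, a+b−1)] → w = 0.00
R2 (z=48.9): moderate=0.52, fair=0.73, ¬steady=1−0.93=0.07; AND[max(0, a+b−1)] → w = 0.00
R3 (z=22.0): steady=0.93, fair=0.73; AND[max(0, a+b−1)] → w = 0.66
Weighted average = (0.00·48.0 + 0.00·48.9 + 0.66·22.0) / (0.00 + 0.00 + 0.66)
  = 14.5200 / 0.6600 = 22.000

22.000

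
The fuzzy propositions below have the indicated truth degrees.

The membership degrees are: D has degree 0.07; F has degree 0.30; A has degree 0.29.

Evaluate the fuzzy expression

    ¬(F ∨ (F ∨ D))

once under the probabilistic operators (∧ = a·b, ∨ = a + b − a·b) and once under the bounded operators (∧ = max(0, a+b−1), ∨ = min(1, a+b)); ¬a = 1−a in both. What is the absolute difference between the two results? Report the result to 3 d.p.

0.126

Under probabilistic:
  F ∨ D = a + b − a·b on (0.3000, 0.0700) = 0.3490
  F ∨ (F ∨ D) = a + b − a·b on (0.3000, 0.3490) = 0.5443
  ¬(F ∨ (F ∨ D)) = 1 − 0.5443 = 0.4557
  → value = 0.4557
Under bounded:
  F ∨ D = min(1, a+b) on (0.30, 0.07) = 0.37
  F ∨ (F ∨ D) = min(1, a+b) on (0.30, 0.37) = 0.67
  ¬(F ∨ (F ∨ D)) = 1 − 0.67 = 0.33
  → value = 0.3300
|0.4557 − 0.3300| = 0.126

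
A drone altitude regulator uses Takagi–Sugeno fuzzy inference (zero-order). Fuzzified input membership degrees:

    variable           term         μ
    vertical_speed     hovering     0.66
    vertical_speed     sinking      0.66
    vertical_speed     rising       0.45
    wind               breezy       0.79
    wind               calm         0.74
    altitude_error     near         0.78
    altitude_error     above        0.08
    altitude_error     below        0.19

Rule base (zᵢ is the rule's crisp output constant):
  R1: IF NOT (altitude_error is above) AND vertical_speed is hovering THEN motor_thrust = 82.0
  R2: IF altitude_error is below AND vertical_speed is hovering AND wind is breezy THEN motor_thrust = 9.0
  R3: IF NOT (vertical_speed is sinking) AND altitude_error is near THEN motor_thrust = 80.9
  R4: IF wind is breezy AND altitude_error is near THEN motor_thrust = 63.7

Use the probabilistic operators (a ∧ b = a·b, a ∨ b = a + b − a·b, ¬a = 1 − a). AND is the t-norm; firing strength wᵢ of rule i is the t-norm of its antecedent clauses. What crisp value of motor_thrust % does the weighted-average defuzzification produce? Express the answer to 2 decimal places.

70.16

R1 (z=82.0): ¬above=1−0.08=0.92, hovering=0.66; AND[a·b] → w = 0.6072
R2 (z=9.0): below=0.19, hovering=0.66, breezy=0.79; AND[a·b] → w = 0.0991
R3 (z=80.9): ¬sinking=1−0.66=0.34, near=0.78; AND[a·b] → w = 0.2652
R4 (z=63.7): breezy=0.79, near=0.78; AND[a·b] → w = 0.6162
Weighted average = (0.6072·82.0 + 0.0991·9.0 + 0.2652·80.9 + 0.6162·63.7) / (0.6072 + 0.0991 + 0.2652 + 0.6162)
  = 111.3886 / 1.5877 = 70.16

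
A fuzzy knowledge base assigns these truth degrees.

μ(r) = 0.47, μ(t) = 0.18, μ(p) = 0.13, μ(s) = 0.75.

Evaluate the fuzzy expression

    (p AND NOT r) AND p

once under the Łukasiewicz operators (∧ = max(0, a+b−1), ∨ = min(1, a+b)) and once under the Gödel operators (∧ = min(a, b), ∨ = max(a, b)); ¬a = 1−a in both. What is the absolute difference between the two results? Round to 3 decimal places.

Under Łukasiewicz:
  NOT r = 1 − 0.47 = 0.53
  p AND NOT r = max(0, a+b−1) on (0.13, 0.53) = 0.00
  (p AND NOT r) AND p = max(0, a+b−1) on (0.00, 0.13) = 0.00
  → value = 0.0000
Under Gödel:
  NOT r = 1 − 0.47 = 0.53
  p AND NOT r = min(a, b) on (0.13, 0.53) = 0.13
  (p AND NOT r) AND p = min(a, b) on (0.13, 0.13) = 0.13
  → value = 0.1300
|0.0000 − 0.1300| = 0.130

0.130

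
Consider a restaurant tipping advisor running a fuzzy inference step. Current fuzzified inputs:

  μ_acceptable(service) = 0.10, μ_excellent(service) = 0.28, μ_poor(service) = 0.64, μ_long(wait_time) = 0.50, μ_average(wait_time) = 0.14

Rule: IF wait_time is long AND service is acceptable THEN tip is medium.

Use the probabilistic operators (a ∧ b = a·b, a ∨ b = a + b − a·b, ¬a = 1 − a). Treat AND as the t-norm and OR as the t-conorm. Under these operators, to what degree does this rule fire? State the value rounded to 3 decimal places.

firing strength: long=0.50, acceptable=0.10; AND[a·b] → w = 0.0500

0.050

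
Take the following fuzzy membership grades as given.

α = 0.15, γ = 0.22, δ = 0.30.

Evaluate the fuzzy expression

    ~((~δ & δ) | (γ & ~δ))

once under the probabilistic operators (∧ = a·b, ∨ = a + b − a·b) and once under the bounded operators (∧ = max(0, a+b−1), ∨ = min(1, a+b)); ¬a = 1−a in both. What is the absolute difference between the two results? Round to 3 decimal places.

Under probabilistic:
  ~δ = 1 − 0.3000 = 0.7000
  ~δ & δ = a·b on (0.7000, 0.3000) = 0.2100
  ~δ = 1 − 0.3000 = 0.7000
  γ & ~δ = a·b on (0.2200, 0.7000) = 0.1540
  (~δ & δ) | (γ & ~δ) = a + b − a·b on (0.2100, 0.1540) = 0.3317
  ~((~δ & δ) | (γ & ~δ)) = 1 − 0.3317 = 0.6683
  → value = 0.6683
Under bounded:
  ~δ = 1 − 0.30 = 0.70
  ~δ & δ = max(0, a+b−1) on (0.70, 0.30) = 0.00
  ~δ = 1 − 0.30 = 0.70
  γ & ~δ = max(0, a+b−1) on (0.22, 0.70) = 0.00
  (~δ & δ) | (γ & ~δ) = min(1, a+b) on (0.00, 0.00) = 0.00
  ~((~δ & δ) | (γ & ~δ)) = 1 − 0.00 = 1.00
  → value = 1.0000
|0.6683 − 1.0000| = 0.332

0.332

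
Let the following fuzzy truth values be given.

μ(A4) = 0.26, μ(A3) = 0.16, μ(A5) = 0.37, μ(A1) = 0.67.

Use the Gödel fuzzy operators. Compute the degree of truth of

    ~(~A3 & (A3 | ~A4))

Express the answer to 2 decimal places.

0.26

~A3 = 1 − 0.16 = 0.84
~A4 = 1 − 0.26 = 0.74
A3 | ~A4 = max(a, b) on (0.16, 0.74) = 0.74
~A3 & (A3 | ~A4) = min(a, b) on (0.84, 0.74) = 0.74
~(~A3 & (A3 | ~A4)) = 1 − 0.74 = 0.26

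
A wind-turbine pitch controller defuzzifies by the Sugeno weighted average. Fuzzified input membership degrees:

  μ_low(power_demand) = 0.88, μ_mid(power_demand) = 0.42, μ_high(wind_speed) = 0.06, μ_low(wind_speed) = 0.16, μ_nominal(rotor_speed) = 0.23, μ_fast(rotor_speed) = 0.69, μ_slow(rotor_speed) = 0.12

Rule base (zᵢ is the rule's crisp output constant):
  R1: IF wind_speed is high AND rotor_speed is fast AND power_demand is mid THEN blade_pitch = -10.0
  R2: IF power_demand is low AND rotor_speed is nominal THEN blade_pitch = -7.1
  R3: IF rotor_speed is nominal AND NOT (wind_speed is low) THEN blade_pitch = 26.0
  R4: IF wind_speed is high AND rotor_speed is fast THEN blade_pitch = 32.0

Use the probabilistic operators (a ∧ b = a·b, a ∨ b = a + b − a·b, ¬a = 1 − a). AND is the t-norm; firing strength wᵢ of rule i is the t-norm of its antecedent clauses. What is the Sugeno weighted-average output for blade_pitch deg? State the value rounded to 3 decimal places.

10.425

R1 (z=-10.0): high=0.06, fast=0.69, mid=0.42; AND[a·b] → w = 0.0174
R2 (z=-7.1): low=0.88, nominal=0.23; AND[a·b] → w = 0.2024
R3 (z=26.0): nominal=0.23, ¬low=1−0.16=0.84; AND[a·b] → w = 0.1932
R4 (z=32.0): high=0.06, fast=0.69; AND[a·b] → w = 0.0414
Weighted average = (0.0174·-10.0 + 0.2024·-7.1 + 0.1932·26.0 + 0.0414·32.0) / (0.0174 + 0.2024 + 0.1932 + 0.0414)
  = 4.7371 / 0.4544 = 10.425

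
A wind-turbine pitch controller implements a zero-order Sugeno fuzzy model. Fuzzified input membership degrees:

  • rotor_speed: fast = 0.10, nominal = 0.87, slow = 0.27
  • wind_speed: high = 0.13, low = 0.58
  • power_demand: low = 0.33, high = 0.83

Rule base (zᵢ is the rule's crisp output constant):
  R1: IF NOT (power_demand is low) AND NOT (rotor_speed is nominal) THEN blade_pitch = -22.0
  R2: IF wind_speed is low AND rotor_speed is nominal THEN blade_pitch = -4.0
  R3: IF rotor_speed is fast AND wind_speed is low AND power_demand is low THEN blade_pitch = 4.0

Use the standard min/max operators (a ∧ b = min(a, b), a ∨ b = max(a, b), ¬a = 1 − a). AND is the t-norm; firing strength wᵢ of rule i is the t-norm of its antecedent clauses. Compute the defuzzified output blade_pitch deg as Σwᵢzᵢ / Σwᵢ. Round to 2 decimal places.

-5.90

R1 (z=-22.0): ¬low=1−0.33=0.67, ¬nominal=1−0.87=0.13; AND[min(a, b)] → w = 0.13
R2 (z=-4.0): low=0.58, nominal=0.87; AND[min(a, b)] → w = 0.58
R3 (z=4.0): fast=0.10, low=0.58, low=0.33; AND[min(a, b)] → w = 0.10
Weighted average = (0.13·-22.0 + 0.58·-4.0 + 0.10·4.0) / (0.13 + 0.58 + 0.10)
  = -4.7800 / 0.8100 = -5.90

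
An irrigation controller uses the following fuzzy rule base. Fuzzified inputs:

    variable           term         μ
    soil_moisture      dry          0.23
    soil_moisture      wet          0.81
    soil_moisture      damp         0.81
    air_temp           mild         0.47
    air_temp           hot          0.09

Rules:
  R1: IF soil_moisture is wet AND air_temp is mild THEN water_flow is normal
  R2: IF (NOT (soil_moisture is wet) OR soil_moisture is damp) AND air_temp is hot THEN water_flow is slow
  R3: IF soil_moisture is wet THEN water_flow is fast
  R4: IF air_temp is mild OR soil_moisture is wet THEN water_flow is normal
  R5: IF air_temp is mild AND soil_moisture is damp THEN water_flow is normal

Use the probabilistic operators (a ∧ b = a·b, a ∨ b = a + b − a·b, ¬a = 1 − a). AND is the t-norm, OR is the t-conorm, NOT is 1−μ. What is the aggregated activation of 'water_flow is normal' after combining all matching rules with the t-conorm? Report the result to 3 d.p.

0.961

R1: wet=0.81, mild=0.47; AND[a·b] → w = 0.3807
R2: (¬wet=1−0.81=0.19 OR damp=0.81) = 0.8461; AND[a·b] with hot=0.09 → w = 0.0761
R3: wet=0.81 → w = 0.8100
R4: mild=0.47, wet=0.81; OR[a + b − a·b] → w = 0.8993
R5: mild=0.47, damp=0.81; AND[a·b] → w = 0.3807
Rules with consequent 'normal': {R1, R4, R5} → strengths 0.3807, 0.8993, 0.3807
Aggregate via t-conorm [a + b − a·b]: 0.9614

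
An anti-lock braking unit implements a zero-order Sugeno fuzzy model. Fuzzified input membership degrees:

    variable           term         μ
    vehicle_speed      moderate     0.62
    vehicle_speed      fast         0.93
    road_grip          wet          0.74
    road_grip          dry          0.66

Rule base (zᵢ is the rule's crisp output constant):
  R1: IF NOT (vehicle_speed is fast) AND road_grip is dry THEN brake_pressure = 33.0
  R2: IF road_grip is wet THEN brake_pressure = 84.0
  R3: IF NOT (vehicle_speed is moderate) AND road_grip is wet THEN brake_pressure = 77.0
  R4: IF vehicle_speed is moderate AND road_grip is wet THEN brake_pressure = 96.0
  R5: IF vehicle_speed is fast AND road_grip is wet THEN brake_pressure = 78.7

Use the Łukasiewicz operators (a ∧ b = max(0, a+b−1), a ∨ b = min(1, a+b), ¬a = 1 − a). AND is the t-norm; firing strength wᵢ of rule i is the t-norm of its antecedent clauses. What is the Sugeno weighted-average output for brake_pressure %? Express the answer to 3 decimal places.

R1 (z=33.0): ¬fast=1−0.93=0.07, dry=0.66; AND[max(0, a+b−1)] → w = 0.00
R2 (z=84.0): wet=0.74 → w = 0.74
R3 (z=77.0): ¬moderate=1−0.62=0.38, wet=0.74; AND[max(0, a+b−1)] → w = 0.12
R4 (z=96.0): moderate=0.62, wet=0.74; AND[max(0, a+b−1)] → w = 0.36
R5 (z=78.7): fast=0.93, wet=0.74; AND[max(0, a+b−1)] → w = 0.67
Weighted average = (0.00·33.0 + 0.74·84.0 + 0.12·77.0 + 0.36·96.0 + 0.67·78.7) / (0.00 + 0.74 + 0.12 + 0.36 + 0.67)
  = 158.6890 / 1.8900 = 83.962

83.962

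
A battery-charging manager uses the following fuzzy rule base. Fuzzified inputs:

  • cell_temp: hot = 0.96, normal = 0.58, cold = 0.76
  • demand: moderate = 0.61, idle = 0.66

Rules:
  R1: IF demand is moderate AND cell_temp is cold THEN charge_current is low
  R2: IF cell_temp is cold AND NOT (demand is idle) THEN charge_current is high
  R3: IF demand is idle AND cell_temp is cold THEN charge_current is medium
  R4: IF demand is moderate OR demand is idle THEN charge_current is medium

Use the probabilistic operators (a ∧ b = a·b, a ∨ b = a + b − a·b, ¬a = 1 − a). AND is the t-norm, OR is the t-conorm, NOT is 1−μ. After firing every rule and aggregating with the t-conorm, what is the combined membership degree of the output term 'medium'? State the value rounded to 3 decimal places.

0.934

R1: moderate=0.61, cold=0.76; AND[a·b] → w = 0.4636
R2: cold=0.76, ¬idle=1−0.66=0.34; AND[a·b] → w = 0.2584
R3: idle=0.66, cold=0.76; AND[a·b] → w = 0.5016
R4: moderate=0.61, idle=0.66; OR[a + b − a·b] → w = 0.8674
Rules with consequent 'medium': {R3, R4} → strengths 0.5016, 0.8674
Aggregate via t-conorm [a + b − a·b]: 0.9339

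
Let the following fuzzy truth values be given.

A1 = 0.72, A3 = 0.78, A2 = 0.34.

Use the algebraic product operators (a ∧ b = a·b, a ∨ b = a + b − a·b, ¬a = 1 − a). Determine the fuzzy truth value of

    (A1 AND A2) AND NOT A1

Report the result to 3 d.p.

0.069

A1 AND A2 = a·b on (0.7200, 0.3400) = 0.2448
NOT A1 = 1 − 0.7200 = 0.2800
(A1 AND A2) AND NOT A1 = a·b on (0.2448, 0.2800) = 0.0685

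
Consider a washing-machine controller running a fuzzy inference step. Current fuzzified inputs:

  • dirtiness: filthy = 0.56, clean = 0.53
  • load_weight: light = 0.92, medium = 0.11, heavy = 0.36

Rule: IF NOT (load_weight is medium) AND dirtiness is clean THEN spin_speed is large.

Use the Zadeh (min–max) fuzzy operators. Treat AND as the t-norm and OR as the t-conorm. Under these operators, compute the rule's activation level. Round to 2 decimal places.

0.53

firing strength: ¬medium=1−0.11=0.89, clean=0.53; AND[min(a, b)] → w = 0.53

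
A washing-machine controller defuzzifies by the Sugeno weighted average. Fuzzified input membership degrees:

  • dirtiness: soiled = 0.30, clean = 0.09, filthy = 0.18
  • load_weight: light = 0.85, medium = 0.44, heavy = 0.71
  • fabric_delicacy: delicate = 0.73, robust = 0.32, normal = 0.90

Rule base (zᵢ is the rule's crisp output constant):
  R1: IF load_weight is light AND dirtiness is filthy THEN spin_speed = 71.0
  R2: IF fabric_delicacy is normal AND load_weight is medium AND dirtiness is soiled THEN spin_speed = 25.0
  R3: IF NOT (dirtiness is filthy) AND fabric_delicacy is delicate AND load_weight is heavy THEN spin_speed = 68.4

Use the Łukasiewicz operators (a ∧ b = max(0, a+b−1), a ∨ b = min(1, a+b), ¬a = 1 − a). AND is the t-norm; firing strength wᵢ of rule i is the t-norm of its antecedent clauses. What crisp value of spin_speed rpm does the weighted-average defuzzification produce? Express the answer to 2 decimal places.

R1 (z=71.0): light=0.85, filthy=0.18; AND[max(0, a+b−1)] → w = 0.03
R2 (z=25.0): normal=0.90, medium=0.44, soiled=0.30; AND[max(0, a+b−1)] → w = 0.00
R3 (z=68.4): ¬filthy=1−0.18=0.82, delicate=0.73, heavy=0.71; AND[max(0, a+b−1)] → w = 0.26
Weighted average = (0.03·71.0 + 0.00·25.0 + 0.26·68.4) / (0.03 + 0.00 + 0.26)
  = 19.9140 / 0.2900 = 68.67

68.67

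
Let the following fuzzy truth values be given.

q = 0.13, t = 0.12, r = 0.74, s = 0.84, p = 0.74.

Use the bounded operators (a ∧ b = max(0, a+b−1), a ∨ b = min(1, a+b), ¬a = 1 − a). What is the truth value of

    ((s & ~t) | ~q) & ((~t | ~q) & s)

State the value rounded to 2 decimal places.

~t = 1 − 0.12 = 0.88
s & ~t = max(0, a+b−1) on (0.84, 0.88) = 0.72
~q = 1 − 0.13 = 0.87
(s & ~t) | ~q = min(1, a+b) on (0.72, 0.87) = 1.00
~t = 1 − 0.12 = 0.88
~q = 1 − 0.13 = 0.87
~t | ~q = min(1, a+b) on (0.88, 0.87) = 1.00
(~t | ~q) & s = max(0, a+b−1) on (1.00, 0.84) = 0.84
((s & ~t) | ~q) & ((~t | ~q) & s) = max(0, a+b−1) on (1.00, 0.84) = 0.84

0.84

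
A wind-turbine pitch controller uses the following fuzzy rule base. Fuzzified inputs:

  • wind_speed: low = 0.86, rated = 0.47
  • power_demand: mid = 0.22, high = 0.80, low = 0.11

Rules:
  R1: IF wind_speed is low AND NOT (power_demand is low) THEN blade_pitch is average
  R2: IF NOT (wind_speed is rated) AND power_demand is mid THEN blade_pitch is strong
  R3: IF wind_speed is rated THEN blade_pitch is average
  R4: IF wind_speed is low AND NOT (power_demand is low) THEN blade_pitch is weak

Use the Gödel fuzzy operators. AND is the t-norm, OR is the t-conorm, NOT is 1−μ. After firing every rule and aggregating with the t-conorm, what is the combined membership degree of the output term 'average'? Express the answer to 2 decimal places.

0.86

R1: low=0.86, ¬low=1−0.11=0.89; AND[min(a, b)] → w = 0.86
R2: ¬rated=1−0.47=0.53, mid=0.22; AND[min(a, b)] → w = 0.22
R3: rated=0.47 → w = 0.47
R4: low=0.86, ¬low=1−0.11=0.89; AND[min(a, b)] → w = 0.86
Rules with consequent 'average': {R1, R3} → strengths 0.86, 0.47
Aggregate via t-conorm [max(a, b)]: 0.86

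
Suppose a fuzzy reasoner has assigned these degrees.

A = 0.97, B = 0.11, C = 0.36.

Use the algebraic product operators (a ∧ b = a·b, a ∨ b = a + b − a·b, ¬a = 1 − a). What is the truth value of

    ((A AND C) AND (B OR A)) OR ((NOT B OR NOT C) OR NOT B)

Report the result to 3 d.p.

A AND C = a·b on (0.9700, 0.3600) = 0.3492
B OR A = a + b − a·b on (0.1100, 0.9700) = 0.9733
(A AND C) AND (B OR A) = a·b on (0.3492, 0.9733) = 0.3399
NOT B = 1 − 0.1100 = 0.8900
NOT C = 1 − 0.3600 = 0.6400
NOT B OR NOT C = a + b − a·b on (0.8900, 0.6400) = 0.9604
NOT B = 1 − 0.1100 = 0.8900
(NOT B OR NOT C) OR NOT B = a + b − a·b on (0.9604, 0.8900) = 0.9956
((A AND C) AND (B OR A)) OR ((NOT B OR NOT C) OR NOT B) = a + b − a·b on (0.3399, 0.9956) = 0.9971

0.997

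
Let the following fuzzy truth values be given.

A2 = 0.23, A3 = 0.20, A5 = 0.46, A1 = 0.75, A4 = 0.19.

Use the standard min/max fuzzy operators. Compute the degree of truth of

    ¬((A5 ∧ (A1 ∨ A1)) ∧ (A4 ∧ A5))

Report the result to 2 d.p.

A1 ∨ A1 = max(a, b) on (0.75, 0.75) = 0.75
A5 ∧ (A1 ∨ A1) = min(a, b) on (0.46, 0.75) = 0.46
A4 ∧ A5 = min(a, b) on (0.19, 0.46) = 0.19
(A5 ∧ (A1 ∨ A1)) ∧ (A4 ∧ A5) = min(a, b) on (0.46, 0.19) = 0.19
¬((A5 ∧ (A1 ∨ A1)) ∧ (A4 ∧ A5)) = 1 − 0.19 = 0.81

0.81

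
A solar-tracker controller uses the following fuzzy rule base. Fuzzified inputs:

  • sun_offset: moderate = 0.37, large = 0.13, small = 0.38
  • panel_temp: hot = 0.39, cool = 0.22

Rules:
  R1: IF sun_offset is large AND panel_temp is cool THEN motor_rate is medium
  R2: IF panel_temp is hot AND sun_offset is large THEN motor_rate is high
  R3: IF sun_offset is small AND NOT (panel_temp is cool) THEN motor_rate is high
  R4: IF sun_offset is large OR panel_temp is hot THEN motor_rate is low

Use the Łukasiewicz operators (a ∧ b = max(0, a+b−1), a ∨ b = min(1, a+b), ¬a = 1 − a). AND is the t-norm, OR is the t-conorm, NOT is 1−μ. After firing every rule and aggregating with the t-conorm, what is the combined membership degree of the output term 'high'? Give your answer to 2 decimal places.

0.16

R1: large=0.13, cool=0.22; AND[max(0, a+b−1)] → w = 0.00
R2: hot=0.39, large=0.13; AND[max(0, a+b−1)] → w = 0.00
R3: small=0.38, ¬cool=1−0.22=0.78; AND[max(0, a+b−1)] → w = 0.16
R4: large=0.13, hot=0.39; OR[min(1, a+b)] → w = 0.52
Rules with consequent 'high': {R2, R3} → strengths 0.00, 0.16
Aggregate via t-conorm [min(1, a+b)]: 0.16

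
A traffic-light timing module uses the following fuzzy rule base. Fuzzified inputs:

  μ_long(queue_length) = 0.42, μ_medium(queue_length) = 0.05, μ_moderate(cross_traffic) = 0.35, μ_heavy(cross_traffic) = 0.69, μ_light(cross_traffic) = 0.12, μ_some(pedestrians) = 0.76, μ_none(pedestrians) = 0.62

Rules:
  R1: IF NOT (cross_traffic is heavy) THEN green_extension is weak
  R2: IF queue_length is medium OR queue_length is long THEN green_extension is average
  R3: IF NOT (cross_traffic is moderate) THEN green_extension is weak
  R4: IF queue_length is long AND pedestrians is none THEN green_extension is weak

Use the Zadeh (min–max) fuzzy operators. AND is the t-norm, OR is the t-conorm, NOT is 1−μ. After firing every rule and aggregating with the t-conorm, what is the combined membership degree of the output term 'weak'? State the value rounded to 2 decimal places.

0.65

R1: ¬heavy=1−0.69=0.31 → w = 0.31
R2: medium=0.05, long=0.42; OR[max(a, b)] → w = 0.42
R3: ¬moderate=1−0.35=0.65 → w = 0.65
R4: long=0.42, none=0.62; AND[min(a, b)] → w = 0.42
Rules with consequent 'weak': {R1, R3, R4} → strengths 0.31, 0.65, 0.42
Aggregate via t-conorm [max(a, b)]: 0.65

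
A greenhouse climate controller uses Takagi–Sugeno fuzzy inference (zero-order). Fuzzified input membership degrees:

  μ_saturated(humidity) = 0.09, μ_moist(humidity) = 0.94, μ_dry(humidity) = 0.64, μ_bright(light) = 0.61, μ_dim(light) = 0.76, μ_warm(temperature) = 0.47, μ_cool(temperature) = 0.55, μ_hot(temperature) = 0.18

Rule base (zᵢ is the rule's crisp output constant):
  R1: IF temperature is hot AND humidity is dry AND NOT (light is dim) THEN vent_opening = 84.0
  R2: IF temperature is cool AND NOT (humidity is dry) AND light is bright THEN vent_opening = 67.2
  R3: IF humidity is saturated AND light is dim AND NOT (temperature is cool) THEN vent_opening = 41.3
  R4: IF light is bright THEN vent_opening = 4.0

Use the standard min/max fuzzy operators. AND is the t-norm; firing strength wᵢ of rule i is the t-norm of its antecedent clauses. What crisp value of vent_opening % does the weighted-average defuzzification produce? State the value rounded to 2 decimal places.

R1 (z=84.0): hot=0.18, dry=0.64, ¬dim=1−0.76=0.24; AND[min(a, b)] → w = 0.18
R2 (z=67.2): cool=0.55, ¬dry=1−0.64=0.36, bright=0.61; AND[min(a, b)] → w = 0.36
R3 (z=41.3): saturated=0.09, dim=0.76, ¬cool=1−0.55=0.45; AND[min(a, b)] → w = 0.09
R4 (z=4.0): bright=0.61 → w = 0.61
Weighted average = (0.18·84.0 + 0.36·67.2 + 0.09·41.3 + 0.61·4.0) / (0.18 + 0.36 + 0.09 + 0.61)
  = 45.4690 / 1.2400 = 36.67

36.67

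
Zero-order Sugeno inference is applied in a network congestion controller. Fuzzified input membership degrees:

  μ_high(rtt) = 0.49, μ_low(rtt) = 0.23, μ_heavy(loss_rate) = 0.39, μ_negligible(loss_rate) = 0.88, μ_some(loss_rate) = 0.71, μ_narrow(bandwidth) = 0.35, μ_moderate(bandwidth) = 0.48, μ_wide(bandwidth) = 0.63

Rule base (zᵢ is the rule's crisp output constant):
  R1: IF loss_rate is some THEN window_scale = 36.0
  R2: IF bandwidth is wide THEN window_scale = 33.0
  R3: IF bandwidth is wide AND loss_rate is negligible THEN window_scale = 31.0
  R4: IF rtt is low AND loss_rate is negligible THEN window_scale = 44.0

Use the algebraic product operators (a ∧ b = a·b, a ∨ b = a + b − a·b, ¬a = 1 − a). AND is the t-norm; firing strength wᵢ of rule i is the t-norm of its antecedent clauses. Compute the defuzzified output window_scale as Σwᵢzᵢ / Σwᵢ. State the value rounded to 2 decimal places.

34.55

R1 (z=36.0): some=0.71 → w = 0.7100
R2 (z=33.0): wide=0.63 → w = 0.6300
R3 (z=31.0): wide=0.63, negligible=0.88; AND[a·b] → w = 0.5544
R4 (z=44.0): low=0.23, negligible=0.88; AND[a·b] → w = 0.2024
Weighted average = (0.7100·36.0 + 0.6300·33.0 + 0.5544·31.0 + 0.2024·44.0) / (0.7100 + 0.6300 + 0.5544 + 0.2024)
  = 72.4420 / 2.0968 = 34.55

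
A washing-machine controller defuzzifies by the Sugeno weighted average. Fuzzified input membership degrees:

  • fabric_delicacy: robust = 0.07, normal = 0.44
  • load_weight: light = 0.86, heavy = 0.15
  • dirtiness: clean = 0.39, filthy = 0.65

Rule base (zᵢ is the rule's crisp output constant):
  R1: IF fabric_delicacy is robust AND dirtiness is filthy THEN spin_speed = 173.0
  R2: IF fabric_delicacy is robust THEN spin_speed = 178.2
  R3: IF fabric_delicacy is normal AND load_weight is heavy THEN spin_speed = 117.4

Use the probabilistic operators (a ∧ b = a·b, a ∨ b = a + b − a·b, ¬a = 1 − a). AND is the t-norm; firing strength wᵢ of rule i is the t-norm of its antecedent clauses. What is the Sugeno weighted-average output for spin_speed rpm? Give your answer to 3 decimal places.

154.787

R1 (z=173.0): robust=0.07, filthy=0.65; AND[a·b] → w = 0.0455
R2 (z=178.2): robust=0.07 → w = 0.0700
R3 (z=117.4): normal=0.44, heavy=0.15; AND[a·b] → w = 0.0660
Weighted average = (0.0455·173.0 + 0.0700·178.2 + 0.0660·117.4) / (0.0455 + 0.0700 + 0.0660)
  = 28.0939 / 0.1815 = 154.787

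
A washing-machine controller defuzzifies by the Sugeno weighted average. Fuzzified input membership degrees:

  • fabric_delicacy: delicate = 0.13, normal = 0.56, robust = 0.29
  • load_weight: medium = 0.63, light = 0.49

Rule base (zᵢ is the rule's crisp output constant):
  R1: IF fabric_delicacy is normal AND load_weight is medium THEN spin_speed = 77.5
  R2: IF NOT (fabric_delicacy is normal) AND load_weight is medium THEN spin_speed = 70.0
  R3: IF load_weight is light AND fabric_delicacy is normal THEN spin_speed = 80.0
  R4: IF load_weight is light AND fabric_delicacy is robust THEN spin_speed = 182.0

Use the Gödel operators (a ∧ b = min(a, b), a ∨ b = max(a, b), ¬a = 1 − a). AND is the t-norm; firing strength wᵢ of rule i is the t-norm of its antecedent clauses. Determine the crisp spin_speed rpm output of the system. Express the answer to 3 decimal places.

R1 (z=77.5): normal=0.56, medium=0.63; AND[min(a, b)] → w = 0.56
R2 (z=70.0): ¬normal=1−0.56=0.44, medium=0.63; AND[min(a, b)] → w = 0.44
R3 (z=80.0): light=0.49, normal=0.56; AND[min(a, b)] → w = 0.49
R4 (z=182.0): light=0.49, robust=0.29; AND[min(a, b)] → w = 0.29
Weighted average = (0.56·77.5 + 0.44·70.0 + 0.49·80.0 + 0.29·182.0) / (0.56 + 0.44 + 0.49 + 0.29)
  = 166.1800 / 1.7800 = 93.360

93.360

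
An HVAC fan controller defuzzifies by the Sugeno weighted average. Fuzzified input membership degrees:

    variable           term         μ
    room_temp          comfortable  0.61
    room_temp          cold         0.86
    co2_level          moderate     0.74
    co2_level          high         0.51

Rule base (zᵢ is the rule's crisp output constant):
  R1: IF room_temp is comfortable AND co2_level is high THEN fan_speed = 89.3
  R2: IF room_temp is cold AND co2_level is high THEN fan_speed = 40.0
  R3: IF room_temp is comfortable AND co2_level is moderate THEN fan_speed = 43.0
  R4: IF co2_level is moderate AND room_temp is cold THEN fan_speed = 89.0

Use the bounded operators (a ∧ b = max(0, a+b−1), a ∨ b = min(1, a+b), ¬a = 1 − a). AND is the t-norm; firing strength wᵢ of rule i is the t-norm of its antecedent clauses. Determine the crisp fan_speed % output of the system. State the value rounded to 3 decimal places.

65.254

R1 (z=89.3): comfortable=0.61, high=0.51; AND[max(0, a+b−1)] → w = 0.12
R2 (z=40.0): cold=0.86, high=0.51; AND[max(0, a+b−1)] → w = 0.37
R3 (z=43.0): comfortable=0.61, moderate=0.74; AND[max(0, a+b−1)] → w = 0.35
R4 (z=89.0): moderate=0.74, cold=0.86; AND[max(0, a+b−1)] → w = 0.60
Weighted average = (0.12·89.3 + 0.37·40.0 + 0.35·43.0 + 0.60·89.0) / (0.12 + 0.37 + 0.35 + 0.60)
  = 93.9660 / 1.4400 = 65.254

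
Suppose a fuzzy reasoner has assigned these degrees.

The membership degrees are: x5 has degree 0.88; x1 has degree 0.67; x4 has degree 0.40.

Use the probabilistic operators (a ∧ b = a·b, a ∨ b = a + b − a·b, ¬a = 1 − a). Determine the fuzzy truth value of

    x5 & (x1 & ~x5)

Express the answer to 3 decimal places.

~x5 = 1 − 0.8800 = 0.1200
x1 & ~x5 = a·b on (0.6700, 0.1200) = 0.0804
x5 & (x1 & ~x5) = a·b on (0.8800, 0.0804) = 0.0708

0.071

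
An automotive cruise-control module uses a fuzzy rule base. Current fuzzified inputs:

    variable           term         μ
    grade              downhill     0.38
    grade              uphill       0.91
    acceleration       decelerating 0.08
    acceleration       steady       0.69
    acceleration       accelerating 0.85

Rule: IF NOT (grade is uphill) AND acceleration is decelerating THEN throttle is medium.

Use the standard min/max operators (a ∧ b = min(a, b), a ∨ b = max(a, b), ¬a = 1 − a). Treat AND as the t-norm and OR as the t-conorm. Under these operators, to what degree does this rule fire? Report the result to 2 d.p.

firing strength: ¬uphill=1−0.91=0.09, decelerating=0.08; AND[min(a, b)] → w = 0.08

0.08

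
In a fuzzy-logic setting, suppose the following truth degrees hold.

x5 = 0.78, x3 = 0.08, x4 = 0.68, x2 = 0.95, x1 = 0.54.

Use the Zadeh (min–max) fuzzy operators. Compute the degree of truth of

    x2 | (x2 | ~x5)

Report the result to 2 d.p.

~x5 = 1 − 0.78 = 0.22
x2 | ~x5 = max(a, b) on (0.95, 0.22) = 0.95
x2 | (x2 | ~x5) = max(a, b) on (0.95, 0.95) = 0.95

0.95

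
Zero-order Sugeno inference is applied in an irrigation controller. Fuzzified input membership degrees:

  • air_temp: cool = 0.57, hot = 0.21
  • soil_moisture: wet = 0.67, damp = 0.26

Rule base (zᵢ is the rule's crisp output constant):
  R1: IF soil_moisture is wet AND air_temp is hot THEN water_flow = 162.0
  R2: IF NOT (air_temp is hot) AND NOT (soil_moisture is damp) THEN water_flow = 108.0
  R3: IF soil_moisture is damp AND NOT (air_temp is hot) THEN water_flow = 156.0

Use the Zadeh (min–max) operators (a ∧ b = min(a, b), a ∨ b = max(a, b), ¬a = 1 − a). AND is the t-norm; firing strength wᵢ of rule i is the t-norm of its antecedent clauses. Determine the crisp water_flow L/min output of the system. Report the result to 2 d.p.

R1 (z=162.0): wet=0.67, hot=0.21; AND[min(a, b)] → w = 0.21
R2 (z=108.0): ¬hot=1−0.21=0.79, ¬damp=1−0.26=0.74; AND[min(a, b)] → w = 0.74
R3 (z=156.0): damp=0.26, ¬hot=1−0.21=0.79; AND[min(a, b)] → w = 0.26
Weighted average = (0.21·162.0 + 0.74·108.0 + 0.26·156.0) / (0.21 + 0.74 + 0.26)
  = 154.5000 / 1.2100 = 127.69

127.69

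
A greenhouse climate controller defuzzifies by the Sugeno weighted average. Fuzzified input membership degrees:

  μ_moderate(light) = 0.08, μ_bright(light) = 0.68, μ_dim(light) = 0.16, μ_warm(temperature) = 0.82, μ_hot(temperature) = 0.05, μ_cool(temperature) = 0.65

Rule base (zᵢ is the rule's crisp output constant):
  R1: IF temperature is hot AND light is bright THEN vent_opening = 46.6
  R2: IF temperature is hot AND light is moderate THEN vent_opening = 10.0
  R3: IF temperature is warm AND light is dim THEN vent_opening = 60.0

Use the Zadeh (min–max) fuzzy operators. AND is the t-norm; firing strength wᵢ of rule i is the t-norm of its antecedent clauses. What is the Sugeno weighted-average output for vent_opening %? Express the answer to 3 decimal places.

R1 (z=46.6): hot=0.05, bright=0.68; AND[min(a, b)] → w = 0.05
R2 (z=10.0): hot=0.05, moderate=0.08; AND[min(a, b)] → w = 0.05
R3 (z=60.0): warm=0.82, dim=0.16; AND[min(a, b)] → w = 0.16
Weighted average = (0.05·46.6 + 0.05·10.0 + 0.16·60.0) / (0.05 + 0.05 + 0.16)
  = 12.4300 / 0.2600 = 47.808

47.808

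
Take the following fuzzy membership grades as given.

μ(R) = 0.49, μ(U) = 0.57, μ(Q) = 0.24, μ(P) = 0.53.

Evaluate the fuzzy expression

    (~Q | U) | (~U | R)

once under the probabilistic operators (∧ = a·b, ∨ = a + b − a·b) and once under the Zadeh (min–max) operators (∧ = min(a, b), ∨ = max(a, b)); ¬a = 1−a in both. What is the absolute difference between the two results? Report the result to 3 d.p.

0.210

Under probabilistic:
  ~Q = 1 − 0.2400 = 0.7600
  ~Q | U = a + b − a·b on (0.7600, 0.5700) = 0.8968
  ~U = 1 − 0.5700 = 0.4300
  ~U | R = a + b − a·b on (0.4300, 0.4900) = 0.7093
  (~Q | U) | (~U | R) = a + b − a·b on (0.8968, 0.7093) = 0.9700
  → value = 0.9700
Under Zadeh (min–max):
  ~Q = 1 − 0.24 = 0.76
  ~Q | U = max(a, b) on (0.76, 0.57) = 0.76
  ~U = 1 − 0.57 = 0.43
  ~U | R = max(a, b) on (0.43, 0.49) = 0.49
  (~Q | U) | (~U | R) = max(a, b) on (0.76, 0.49) = 0.76
  → value = 0.7600
|0.9700 − 0.7600| = 0.210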